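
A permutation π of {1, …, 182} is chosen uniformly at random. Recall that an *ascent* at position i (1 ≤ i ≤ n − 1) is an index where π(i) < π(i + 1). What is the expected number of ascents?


Write X = Σ X_I over i = 1, …, 181, with X_I the indicator of one ascent.
There are 181 indicators.
For each fixed i, the pair (π(i), π(i+1)) is a uniformly random ordered pair of distinct values from {1, …, 182}; by symmetry P[π(i) < π(i+1)] = 1/2.
By linearity: E[X] = 181 · (1/2) = (182 − 1) · (1/2) = 181/2 ≈ 90.500.

E[X] = 181/2 = 90.500.


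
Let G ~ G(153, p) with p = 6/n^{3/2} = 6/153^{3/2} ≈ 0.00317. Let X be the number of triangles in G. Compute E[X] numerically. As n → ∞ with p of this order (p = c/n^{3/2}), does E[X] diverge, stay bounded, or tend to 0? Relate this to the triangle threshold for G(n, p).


Number of potential triangles: C(153, 3) = 585276.
Each occurs with probability p³ ≈ (0.00317)³ ≈ 3.186708e-08.
By linearity: E[X] = C(153, 3)·p³ ≈ 585276 · 3.186708e-08 ≈ 0.0187.
Since α = 3/2 > 1, p = c/n^{3/2} = o(1/n) is below the triangle threshold p ~ 1/n. Asymptotically E[X] ~ (c³/6)·n^{3(1−α)} = (6³/6)·n^{-1.5} → 0, so by Markov's inequality G has no triangles w.h.p.

E[X] ≈ 0.0187; in regime p = Θ(1/n^{3/2}) E[X] tends to 0 (below the triangle threshold p ~ 1/n).


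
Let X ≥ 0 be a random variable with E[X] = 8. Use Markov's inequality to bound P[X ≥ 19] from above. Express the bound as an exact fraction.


μ = E[X] = 8, a = 19.
Markov: P[X ≥ 19] ≤ μ/a = (8)/19 = 8/19.
Numerically: ≈ 0.42105.
(Since a = 19 > μ = 8.00000, the bound 8/19 is < 1 and informative.)

P[X ≥ 19] ≤ 8/19 ≈ 0.42105.


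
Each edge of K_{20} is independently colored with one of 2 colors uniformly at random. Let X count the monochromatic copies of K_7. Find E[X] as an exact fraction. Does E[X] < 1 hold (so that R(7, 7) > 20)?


E[X] = C(20, 7) · 2^{1 − 21} = 77520 · 2^{−20} = 77520/1048576.
As a reduced fraction: E[X] = 4845/65536 ≈ 0.0739.
Is E[X] < 1? YES.
Since E[X] < 1, there exists a 2-coloring of K_{20} with no monochromatic K_7; hence R(7, 7) > 20.

E[X] = 4845/65536 ≈ 0.0739; E[X] < 1, so R(7, 7) > 20.


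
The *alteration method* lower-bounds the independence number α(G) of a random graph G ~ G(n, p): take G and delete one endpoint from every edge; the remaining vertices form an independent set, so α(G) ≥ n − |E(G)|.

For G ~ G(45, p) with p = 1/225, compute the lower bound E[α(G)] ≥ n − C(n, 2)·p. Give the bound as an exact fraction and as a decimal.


E[|E(G)|] = C(45, 2)·p = 990 · (1/225) = 22/5.
E[α(G)] ≥ n − E[|E(G)|] = 45 − 22/5 = 203/5.
Numerically: ≈ 40.6000.
(This is only a lower bound; the true E[α(G)] may be larger.)

E[α(G)] ≥ 203/5 ≈ 40.6000.


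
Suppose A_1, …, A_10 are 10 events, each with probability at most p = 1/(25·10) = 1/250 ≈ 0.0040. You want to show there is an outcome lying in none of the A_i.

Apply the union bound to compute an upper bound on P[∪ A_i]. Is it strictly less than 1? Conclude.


Union bound: P[∪_{i=1}^{10} A_i] ≤ Σ_i P[A_i] ≤ 10·p = 10·(1/250) = 1/25.
Numerically: 1/25 ≈ 0.0400.
Is 1/25 < 1? YES.
Since P[∪ A_i] ≤ 1/25 < 1, the complement has P[∩ A_i^c] ≥ 1 − 1/25 = 24/25 > 0, so some outcome avoids every A_i.

10·p = 1/25 ≈ 0.0400; existence CERTIFIED by the union bound.


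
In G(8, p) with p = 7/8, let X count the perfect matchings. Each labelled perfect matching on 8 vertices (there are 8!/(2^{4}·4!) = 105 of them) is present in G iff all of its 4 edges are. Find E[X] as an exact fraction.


K_8 has 8!/(2^{4}·4!) = 105 labelled perfect matchings.
For each such perfect matching H, let X_H = 1 if all 4 edges of H are present in G. Then P[X_H = 1] = p^{4} = (7/8)^{4} = 2401/4096.
By linearity of expectation: E[X] = Σ_H E[X_H] = 105 · p^{4} = 105 · 2401/4096 = 252105/4096.
Numerically: E[X] ≈ 61.549.

E[X] = 105 · (7/8)^{4} = 252105/4096 ≈ 61.549.


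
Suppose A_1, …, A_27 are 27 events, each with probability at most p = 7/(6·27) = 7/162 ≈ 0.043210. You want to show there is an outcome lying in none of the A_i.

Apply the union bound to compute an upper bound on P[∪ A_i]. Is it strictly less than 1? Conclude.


Union bound: P[∪_{i=1}^{27} A_i] ≤ Σ_i P[A_i] ≤ 27·p = 27·(7/162) = 7/6.
Numerically: 7/6 ≈ 1.166667.
Is 7/6 < 1? NO.
Since the bound 7/6 is ≥ 1, the union bound is uninformative here; it does NOT by itself certify existence.

27·p = 7/6 ≈ 1.166667; existence NOT certified by the union bound.


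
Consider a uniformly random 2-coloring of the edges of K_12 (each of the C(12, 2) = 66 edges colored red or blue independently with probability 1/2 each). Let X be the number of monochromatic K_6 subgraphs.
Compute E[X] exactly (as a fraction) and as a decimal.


Let X = Σ_S X_S over the C(12, 6) = 924 subsets S of size 6, where X_S = 1 if the K_6 on S is monochromatic.
For a fixed S, the K_6 on S has C(6, 2) = 15 edges. P[all 15 edges red] = (1/2)^15, and likewise for blue, so P[monochromatic] = 2·(1/2)^15 = 2^{1 − 15} = 1/16384.
Summing: E[X] = C(12, 6) · 2^{1 − 15} = 924 · 1/16384 = 231/4096.
Numerically: E[X] ≈ 0.056.

E[X] = C(12,6)·2^(1−C(6,2)) = 231/4096 ≈ 0.056.


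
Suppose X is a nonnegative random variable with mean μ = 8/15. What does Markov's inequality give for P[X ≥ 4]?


μ = E[X] = 8/15, a = 4.
Markov: P[X ≥ 4] ≤ μ/a = (8/15)/4 = 2/15.
Numerically: ≈ 0.133333.
(Since a = 4 > μ = 0.533333, the bound 2/15 is < 1 and informative.)

P[X ≥ 4] ≤ 2/15 ≈ 0.133333.


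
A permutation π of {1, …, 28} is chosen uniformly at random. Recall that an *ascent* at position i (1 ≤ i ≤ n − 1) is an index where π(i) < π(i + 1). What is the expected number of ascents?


Write X = Σ X_I over i = 1, …, 27, with X_I the indicator of one ascent.
There are 27 indicators.
For each fixed i, the pair (π(i), π(i+1)) is a uniformly random ordered pair of distinct values from {1, …, 28}; by symmetry P[π(i) < π(i+1)] = 1/2.
By linearity: E[X] = 27 · (1/2) = (28 − 1) · (1/2) = 27/2 ≈ 13.5000.

E[X] = 27/2 = 13.5000.


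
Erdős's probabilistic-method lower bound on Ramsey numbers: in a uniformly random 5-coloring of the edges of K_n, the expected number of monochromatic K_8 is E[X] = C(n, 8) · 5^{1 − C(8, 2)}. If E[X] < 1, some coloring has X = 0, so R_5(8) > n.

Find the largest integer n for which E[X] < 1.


We need C(n, 8) · 5^{1 − 28} < 1, i.e. C(n, 8) < 5^{28 − 1} = 7450580596923828125.
Check values of n near the boundary:
  n = 862: C(862, 8) = 7317951015318931845; 7317951015318931845 < 7450580596923828125? YES
  n = 863: C(863, 8) = 7386423071602617757; 7386423071602617757 < 7450580596923828125? YES
  n = 864: C(864, 8) = 7455455062926006708; 7455455062926006708 < 7450580596923828125? NO
  n = 865: C(865, 8) = 7525050909487743060; 7525050909487743060 < 7450580596923828125? NO
The largest n with C(n, 8) < 7450580596923828125 is n = 863 (where E[X] = 7386423071602617757/7450580596923828125 ≈ 0.991). Hence R_5(8) > 863, i.e. R_5(8) ≥ 864.

Largest n = 863; hence R_5(8) > 863.


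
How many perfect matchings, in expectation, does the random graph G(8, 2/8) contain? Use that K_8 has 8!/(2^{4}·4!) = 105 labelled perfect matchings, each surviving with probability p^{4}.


K_8 has 8!/(2^{4}·4!) = 105 labelled perfect matchings.
For each such perfect matching H, let X_H = 1 if all 4 edges of H are present in G. Then P[X_H = 1] = p^{4} = (1/4)^{4} = 1/256.
Summing the indicators: E[X] = Σ_H E[X_H] = 105 · p^{4} = 105 · 1/256 = 105/256.
Numerically: E[X] ≈ 0.41016.

E[X] = 105 · (1/4)^{4} = 105/256 ≈ 0.41016.


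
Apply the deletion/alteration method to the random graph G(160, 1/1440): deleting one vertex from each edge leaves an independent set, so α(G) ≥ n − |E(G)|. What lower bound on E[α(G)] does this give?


E[|E(G)|] = C(160, 2)·p = 12720 · (1/1440) = 53/6.
E[α(G)] ≥ n − E[|E(G)|] = 160 − 53/6 = 907/6.
Numerically: ≈ 151.166667.
(This is only a lower bound; the true E[α(G)] may be larger.)

E[α(G)] ≥ 907/6 ≈ 151.166667.


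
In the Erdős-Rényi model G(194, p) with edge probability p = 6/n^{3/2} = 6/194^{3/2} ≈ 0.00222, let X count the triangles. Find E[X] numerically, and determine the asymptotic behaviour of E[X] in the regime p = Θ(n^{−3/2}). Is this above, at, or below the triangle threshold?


Number of potential triangles: C(194, 3) = 1198144.
Each occurs with probability p³ ≈ (0.00222)³ ≈ 1.094828e-08.
By linearity: E[X] = C(194, 3)·p³ ≈ 1198144 · 1.094828e-08 ≈ 0.0131.
Since α = 3/2 > 1, p = c/n^{3/2} = o(1/n) is below the triangle threshold p ~ 1/n. Asymptotically E[X] ~ (c³/6)·n^{3(1−α)} = (6³/6)·n^{-1.5} → 0, so by Markov's inequality G has no triangles w.h.p.

E[X] ≈ 0.0131; in regime p = Θ(1/n^{3/2}) E[X] tends to 0 (below the triangle threshold p ~ 1/n).


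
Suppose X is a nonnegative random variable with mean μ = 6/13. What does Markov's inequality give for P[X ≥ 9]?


μ = E[X] = 6/13, a = 9.
Markov: P[X ≥ 9] ≤ μ/a = (6/13)/9 = 2/39.
Numerically: ≈ 0.0513.
(Since a = 9 > μ = 0.4615, the bound 2/39 is < 1 and informative.)

P[X ≥ 9] ≤ 2/39 ≈ 0.0513.


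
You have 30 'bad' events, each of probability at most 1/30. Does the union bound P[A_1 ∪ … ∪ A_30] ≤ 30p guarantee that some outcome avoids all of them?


Union bound: P[∪_{i=1}^{30} A_i] ≤ Σ_i P[A_i] ≤ 30·p = 30·(1/30) = 1.
Numerically: 1 ≈ 1.000.
Is 1 < 1? NO.
Since the bound 1 is ≥ 1, the union bound is uninformative here; it does NOT by itself certify existence.

30·p = 1 ≈ 1.000; existence NOT certified by the union bound.


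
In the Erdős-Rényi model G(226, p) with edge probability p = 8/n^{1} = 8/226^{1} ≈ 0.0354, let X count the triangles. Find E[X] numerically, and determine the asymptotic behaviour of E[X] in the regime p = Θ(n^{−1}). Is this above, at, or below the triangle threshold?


Number of potential triangles: C(226, 3) = 1898400.
Each occurs with probability p³ ≈ (0.0354)³ ≈ 4.43552e-05.
By linearity: E[X] = C(226, 3)·p³ ≈ 1898400 · 4.43552e-05 ≈ 84.204.
Here α = 1, so p = 8/n is exactly at the triangle threshold p ~ 1/n. Asymptotically E[X] → c³/6 = 8³/6 = 256/3 ≈ 85.333, a bounded constant. In this regime the triangle count is asymptotically Poisson(c³/6).

E[X] ≈ 84.204; in regime p = Θ(1/n^{1}) E[X] stays bounded (at the triangle threshold p ~ 1/n).


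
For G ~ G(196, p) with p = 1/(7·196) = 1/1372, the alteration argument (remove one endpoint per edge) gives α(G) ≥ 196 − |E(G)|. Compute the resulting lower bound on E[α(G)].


E[|E(G)|] = C(196, 2)·p = 19110 · (1/1372) = 195/14.
E[α(G)] ≥ n − E[|E(G)|] = 196 − 195/14 = 2549/14.
Numerically: ≈ 182.07143.
(This is only a lower bound; the true E[α(G)] may be larger.)

E[α(G)] ≥ 2549/14 ≈ 182.07143.


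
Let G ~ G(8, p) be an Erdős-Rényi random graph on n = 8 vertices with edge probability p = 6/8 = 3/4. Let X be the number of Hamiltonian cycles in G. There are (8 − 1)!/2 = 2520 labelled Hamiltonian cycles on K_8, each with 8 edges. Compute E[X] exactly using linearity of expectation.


K_8 has (8 − 1)!/2 = 2520 labelled Hamiltonian cycles.
For each such Hamiltonian cycle H, let X_H = 1 if all 8 edges of H are present in G. Then P[X_H = 1] = p^{8} = (3/4)^{8} = 6561/65536.
By linearity of expectation: E[X] = Σ_H E[X_H] = 2520 · p^{8} = 2520 · 6561/65536 = 2066715/8192.
Numerically: E[X] ≈ 252.28.

E[X] = 2520 · (3/4)^{8} = 2066715/8192 ≈ 252.28.


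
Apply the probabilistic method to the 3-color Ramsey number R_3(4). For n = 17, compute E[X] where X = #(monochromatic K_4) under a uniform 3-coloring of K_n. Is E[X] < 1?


E[X] = C(17, 4) · 3^{1 − 6} = 2380 · 3^{−5} = 2380/243.
As a reduced fraction: E[X] = 2380/243 ≈ 9.794.
Is E[X] < 1? NO.
Since E[X] ≥ 1, the first-moment bound is inconclusive at n = 17; it does NOT by itself certify R_3(4) > 17.

E[X] = 2380/243 ≈ 9.794; E[X] ≥ 1; first-moment method inconclusive here.


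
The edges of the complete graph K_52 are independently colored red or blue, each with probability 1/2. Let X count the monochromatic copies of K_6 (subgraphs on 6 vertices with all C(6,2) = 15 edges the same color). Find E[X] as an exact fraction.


Let X = Σ_S X_S over the C(52, 6) = 20358520 subsets S of size 6, where X_S = 1 if the K_6 on S is monochromatic.
For a fixed S, the K_6 on S has C(6, 2) = 15 edges. P[all 15 edges red] = (1/2)^15, and likewise for blue, so P[monochromatic] = 2·(1/2)^15 = 2^{1 − 15} = 1/16384.
Summing: E[X] = C(52, 6) · 2^{1 − 15} = 20358520 · 1/16384 = 2544815/2048.
Numerically: E[X] ≈ 1242.58545.

E[X] = C(52,6)·2^(1−C(6,2)) = 2544815/2048 ≈ 1242.58545.


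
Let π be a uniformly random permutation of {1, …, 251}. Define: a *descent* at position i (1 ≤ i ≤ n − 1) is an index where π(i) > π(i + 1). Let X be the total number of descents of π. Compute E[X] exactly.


Write X = Σ X_I over i = 1, …, 250, with X_I the indicator of one descent.
There are 250 indicators.
For each fixed i, the pair (π(i), π(i+1)) is a uniformly random ordered pair of distinct values from {1, …, 251}; by symmetry P[π(i) > π(i+1)] = 1/2.
By linearity: E[X] = 250 · (1/2) = (251 − 1) · (1/2) = 125 ≈ 125.0000.

E[X] = 125 = 125.0000.


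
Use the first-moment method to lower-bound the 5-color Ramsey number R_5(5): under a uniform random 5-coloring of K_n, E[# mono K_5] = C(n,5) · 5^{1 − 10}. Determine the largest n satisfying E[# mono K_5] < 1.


We need C(n, 5) · 5^{1 − 10} < 1, i.e. C(n, 5) < 5^{10 − 1} = 1953125.
Check values of n near the boundary:
  n = 46: C(46, 5) = 1370754; 1370754 < 1953125? YES
  n = 47: C(47, 5) = 1533939; 1533939 < 1953125? YES
  n = 48: C(48, 5) = 1712304; 1712304 < 1953125? YES
  n = 49: C(49, 5) = 1906884; 1906884 < 1953125? YES
  n = 50: C(50, 5) = 2118760; 2118760 < 1953125? NO
  n = 51: C(51, 5) = 2349060; 2349060 < 1953125? NO
  n = 52: C(52, 5) = 2598960; 2598960 < 1953125? NO
The largest n with C(n, 5) < 1953125 is n = 49 (where E[X] = 1906884/1953125 ≈ 0.976). Hence R_5(5) > 49, i.e. R_5(5) ≥ 50.

Largest n = 49; hence R_5(5) > 49.


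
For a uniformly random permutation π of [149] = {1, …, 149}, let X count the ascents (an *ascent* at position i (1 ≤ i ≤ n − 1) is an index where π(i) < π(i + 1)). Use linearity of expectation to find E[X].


Write X = Σ X_I over i = 1, …, 148, with X_I the indicator of one ascent.
There are 148 indicators.
For each fixed i, the pair (π(i), π(i+1)) is a uniformly random ordered pair of distinct values from {1, …, 149}; by symmetry P[π(i) < π(i+1)] = 1/2.
By linearity: E[X] = 148 · (1/2) = (149 − 1) · (1/2) = 74 ≈ 74.00000.

E[X] = 74 = 74.00000.


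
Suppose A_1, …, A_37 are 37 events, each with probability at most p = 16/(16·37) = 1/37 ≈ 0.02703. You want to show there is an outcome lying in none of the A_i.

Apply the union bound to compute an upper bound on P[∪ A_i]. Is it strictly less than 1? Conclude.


Union bound: P[∪_{i=1}^{37} A_i] ≤ Σ_i P[A_i] ≤ 37·p = 37·(1/37) = 1.
Numerically: 1 ≈ 1.00000.
Is 1 < 1? NO.
Since the bound 1 is ≥ 1, the union bound is uninformative here; it does NOT by itself certify existence.

37·p = 1 ≈ 1.00000; existence NOT certified by the union bound.


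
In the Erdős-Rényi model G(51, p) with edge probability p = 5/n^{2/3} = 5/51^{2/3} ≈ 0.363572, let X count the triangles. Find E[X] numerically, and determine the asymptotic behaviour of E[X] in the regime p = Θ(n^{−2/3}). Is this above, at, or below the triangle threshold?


Number of potential triangles: C(51, 3) = 20825.
Each occurs with probability p³ ≈ (0.363572)³ ≈ 4.80584391e-02.
By linearity: E[X] = C(51, 3)·p³ ≈ 20825 · 4.80584391e-02 ≈ 1000.816993.
Since α = 2/3 < 1, p = c/n^{2/3} ≫ 1/n is above the triangle threshold p ~ 1/n. Asymptotically E[X] ~ (c³/6)·n^{3(1−α)} = (5³/6)·n^{1} → ∞; triangles are abundant w.h.p.

E[X] ≈ 1000.816993; in regime p = Θ(1/n^{2/3}) E[X] diverges (above the triangle threshold p ~ 1/n).


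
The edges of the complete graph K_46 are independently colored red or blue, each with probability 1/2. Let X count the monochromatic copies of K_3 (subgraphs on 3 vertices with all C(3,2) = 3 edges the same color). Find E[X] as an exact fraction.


Let X = Σ_S X_S over the C(46, 3) = 15180 subsets S of size 3, where X_S = 1 if the K_3 on S is monochromatic.
For a fixed S, the K_3 on S has C(3, 2) = 3 edges. P[all 3 edges red] = (1/2)^3, and likewise for blue, so P[monochromatic] = 2·(1/2)^3 = 2^{1 − 3} = 1/4.
By linearity of expectation: E[X] = C(46, 3) · 2^{1 − 3} = 15180 · 1/4 = 3795.
Numerically: E[X] ≈ 3795.000000.

E[X] = C(46,3)·2^(1−C(3,2)) = 3795 ≈ 3795.000000.


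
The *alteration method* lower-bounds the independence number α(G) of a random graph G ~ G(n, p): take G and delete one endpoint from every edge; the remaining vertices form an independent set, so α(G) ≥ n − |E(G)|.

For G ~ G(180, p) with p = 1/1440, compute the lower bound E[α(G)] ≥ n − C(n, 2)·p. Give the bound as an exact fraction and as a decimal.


E[|E(G)|] = C(180, 2)·p = 16110 · (1/1440) = 179/16.
E[α(G)] ≥ n − E[|E(G)|] = 180 − 179/16 = 2701/16.
Numerically: ≈ 168.81250.
(This is only a lower bound; the true E[α(G)] may be larger.)

E[α(G)] ≥ 2701/16 ≈ 168.81250.


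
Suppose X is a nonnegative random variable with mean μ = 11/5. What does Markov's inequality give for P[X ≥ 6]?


μ = E[X] = 11/5, a = 6.
Markov: P[X ≥ 6] ≤ μ/a = (11/5)/6 = 11/30.
Numerically: ≈ 0.367.
(Since a = 6 > μ = 2.200, the bound 11/30 is < 1 and informative.)

P[X ≥ 6] ≤ 11/30 ≈ 0.367.


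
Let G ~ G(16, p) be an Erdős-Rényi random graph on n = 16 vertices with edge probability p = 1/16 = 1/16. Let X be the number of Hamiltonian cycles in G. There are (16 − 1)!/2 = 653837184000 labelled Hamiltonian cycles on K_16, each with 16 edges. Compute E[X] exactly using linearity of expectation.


K_16 has (16 − 1)!/2 = 653837184000 labelled Hamiltonian cycles.
For each such Hamiltonian cycle H, let X_H = 1 if all 16 edges of H are present in G. Then P[X_H = 1] = p^{16} = (1/16)^{16} = 1/18446744073709551616.
By linearity of expectation: E[X] = Σ_H E[X_H] = 653837184000 · p^{16} = 653837184000 · 1/18446744073709551616 = 638512875/18014398509481984.
Numerically: E[X] ≈ 3.544e-08.

E[X] = 653837184000 · (1/16)^{16} = 638512875/18014398509481984 ≈ 3.544e-08.


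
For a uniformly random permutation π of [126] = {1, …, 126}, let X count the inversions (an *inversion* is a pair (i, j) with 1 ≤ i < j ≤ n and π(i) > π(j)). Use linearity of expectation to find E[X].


Write X = Σ X_I over the C(126, 2) = 7875 pairs i < j, with X_I the indicator of one inversion.
There are 7875 indicators.
For each fixed pair i < j, the values π(i) and π(j) are two distinct elements of {1, …, 126} in uniformly random order; by symmetry P[π(i) > π(j)] = 1/2.
By linearity: E[X] = 7875 · (1/2) = C(126, 2) · (1/2) = 7875/2 = 7875/2 ≈ 3937.5000.

E[X] = 7875/2 = 3937.5000.


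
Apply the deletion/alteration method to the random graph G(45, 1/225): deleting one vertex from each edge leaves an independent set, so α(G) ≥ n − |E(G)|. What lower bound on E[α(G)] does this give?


E[|E(G)|] = C(45, 2)·p = 990 · (1/225) = 22/5.
E[α(G)] ≥ n − E[|E(G)|] = 45 − 22/5 = 203/5.
Numerically: ≈ 40.6000.
(This is only a lower bound; the true E[α(G)] may be larger.)

E[α(G)] ≥ 203/5 ≈ 40.6000.


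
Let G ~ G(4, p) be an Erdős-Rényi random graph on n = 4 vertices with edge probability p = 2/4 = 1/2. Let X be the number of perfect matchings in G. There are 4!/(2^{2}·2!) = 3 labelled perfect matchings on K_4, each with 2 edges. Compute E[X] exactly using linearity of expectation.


K_4 has 4!/(2^{2}·2!) = 3 labelled perfect matchings.
For each such perfect matching H, let X_H = 1 if all 2 edges of H are present in G. Then P[X_H = 1] = p^{2} = (1/2)^{2} = 1/4.
By linearity: E[X] = Σ_H E[X_H] = 3 · p^{2} = 3 · 1/4 = 3/4.
Numerically: E[X] ≈ 0.75.

E[X] = 3 · (1/2)^{2} = 3/4 ≈ 0.75.


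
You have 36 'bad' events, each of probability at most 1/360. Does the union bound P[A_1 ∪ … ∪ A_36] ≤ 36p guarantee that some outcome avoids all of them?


Union bound: P[∪_{i=1}^{36} A_i] ≤ Σ_i P[A_i] ≤ 36·p = 36·(1/360) = 1/10.
Numerically: 1/10 ≈ 0.10000.
Is 1/10 < 1? YES.
Since P[∪ A_i] ≤ 1/10 < 1, the complement has P[∩ A_i^c] ≥ 1 − 1/10 = 9/10 > 0, so some outcome avoids every A_i.

36·p = 1/10 ≈ 0.10000; existence CERTIFIED by the union bound.


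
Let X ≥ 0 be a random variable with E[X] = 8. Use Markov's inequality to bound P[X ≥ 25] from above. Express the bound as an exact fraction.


μ = E[X] = 8, a = 25.
Markov: P[X ≥ 25] ≤ μ/a = (8)/25 = 8/25.
Numerically: ≈ 0.320.
(Since a = 25 > μ = 8.000, the bound 8/25 is < 1 and informative.)

P[X ≥ 25] ≤ 8/25 ≈ 0.320.


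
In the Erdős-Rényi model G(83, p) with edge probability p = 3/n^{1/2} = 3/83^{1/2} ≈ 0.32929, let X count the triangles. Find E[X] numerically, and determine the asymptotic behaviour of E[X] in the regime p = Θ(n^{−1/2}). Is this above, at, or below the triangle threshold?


Number of potential triangles: C(83, 3) = 91881.
Each occurs with probability p³ ≈ (0.32929)³ ≈ 3.5706446e-02.
By linearity: E[X] = C(83, 3)·p³ ≈ 91881 · 3.5706446e-02 ≈ 3280.74397.
Since α = 1/2 < 1, p = c/n^{1/2} ≫ 1/n is above the triangle threshold p ~ 1/n. Asymptotically E[X] ~ (c³/6)·n^{3(1−α)} = (3³/6)·n^{1.5} → ∞; triangles are abundant w.h.p.

E[X] ≈ 3280.74397; in regime p = Θ(1/n^{1/2}) E[X] diverges (above the triangle threshold p ~ 1/n).


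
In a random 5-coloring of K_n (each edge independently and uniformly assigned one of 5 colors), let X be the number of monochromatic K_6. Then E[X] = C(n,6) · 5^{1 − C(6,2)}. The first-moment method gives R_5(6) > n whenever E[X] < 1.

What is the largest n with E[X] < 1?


We need C(n, 6) · 5^{1 − 15} < 1, i.e. C(n, 6) < 5^{15 − 1} = 6103515625.
Check values of n near the boundary:
  n = 127: C(127, 6) = 5169379425; 5169379425 < 6103515625? YES
  n = 128: C(128, 6) = 5423611200; 5423611200 < 6103515625? YES
  n = 129: C(129, 6) = 5688177600; 5688177600 < 6103515625? YES
  n = 130: C(130, 6) = 5963412000; 5963412000 < 6103515625? YES
  n = 131: C(131, 6) = 6249655776; 6249655776 < 6103515625? NO
  n = 132: C(132, 6) = 6547258432; 6547258432 < 6103515625? NO
The largest n with C(n, 6) < 6103515625 is n = 130 (where E[X] = 47707296/48828125 ≈ 0.977045). Hence R_5(6) > 130, i.e. R_5(6) ≥ 131.

Largest n = 130; hence R_5(6) > 130.


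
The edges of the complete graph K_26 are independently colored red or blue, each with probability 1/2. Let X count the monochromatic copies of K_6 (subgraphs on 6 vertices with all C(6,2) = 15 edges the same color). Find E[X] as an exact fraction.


Let X = Σ_S X_S over the C(26, 6) = 230230 subsets S of size 6, where X_S = 1 if the K_6 on S is monochromatic.
For a fixed S, the K_6 on S has C(6, 2) = 15 edges. P[all 15 edges red] = (1/2)^15, and likewise for blue, so P[monochromatic] = 2·(1/2)^15 = 2^{1 − 15} = 1/16384.
Summing: E[X] = C(26, 6) · 2^{1 − 15} = 230230 · 1/16384 = 115115/8192.
Numerically: E[X] ≈ 14.052124.

E[X] = C(26,6)·2^(1−C(6,2)) = 115115/8192 ≈ 14.052124.


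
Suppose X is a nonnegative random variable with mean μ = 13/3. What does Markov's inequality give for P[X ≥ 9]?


μ = E[X] = 13/3, a = 9.
Markov: P[X ≥ 9] ≤ μ/a = (13/3)/9 = 13/27.
Numerically: ≈ 0.48148.
(Since a = 9 > μ = 4.33333, the bound 13/27 is < 1 and informative.)

P[X ≥ 9] ≤ 13/27 ≈ 0.48148.


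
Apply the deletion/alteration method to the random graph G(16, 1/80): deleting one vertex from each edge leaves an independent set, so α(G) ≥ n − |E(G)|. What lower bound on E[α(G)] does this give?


E[|E(G)|] = C(16, 2)·p = 120 · (1/80) = 3/2.
E[α(G)] ≥ n − E[|E(G)|] = 16 − 3/2 = 29/2.
Numerically: ≈ 14.500000.
(This is only a lower bound; the true E[α(G)] may be larger.)

E[α(G)] ≥ 29/2 ≈ 14.500000.


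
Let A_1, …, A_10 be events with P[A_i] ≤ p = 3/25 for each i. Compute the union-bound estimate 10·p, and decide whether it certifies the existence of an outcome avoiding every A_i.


Union bound: P[∪_{i=1}^{10} A_i] ≤ Σ_i P[A_i] ≤ 10·p = 10·(3/25) = 6/5.
Numerically: 6/5 ≈ 1.20000.
Is 6/5 < 1? NO.
Since the bound 6/5 is ≥ 1, the union bound is uninformative here; it does NOT by itself certify existence.

10·p = 6/5 ≈ 1.20000; existence NOT certified by the union bound.


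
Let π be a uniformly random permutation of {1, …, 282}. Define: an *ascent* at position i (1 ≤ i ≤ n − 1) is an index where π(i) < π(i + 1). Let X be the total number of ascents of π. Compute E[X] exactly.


Write X = Σ X_I over i = 1, …, 281, with X_I the indicator of one ascent.
There are 281 indicators.
For each fixed i, the pair (π(i), π(i+1)) is a uniformly random ordered pair of distinct values from {1, …, 282}; by symmetry P[π(i) < π(i+1)] = 1/2.
By linearity: E[X] = 281 · (1/2) = (282 − 1) · (1/2) = 281/2 ≈ 140.50000.

E[X] = 281/2 = 140.50000.


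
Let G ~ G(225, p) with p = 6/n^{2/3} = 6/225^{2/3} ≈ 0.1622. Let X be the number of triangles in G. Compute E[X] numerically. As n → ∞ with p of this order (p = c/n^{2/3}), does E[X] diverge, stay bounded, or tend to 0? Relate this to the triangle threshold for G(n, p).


Number of potential triangles: C(225, 3) = 1873200.
Each occurs with probability p³ ≈ (0.1622)³ ≈ 4.266667e-03.
By linearity: E[X] = C(225, 3)·p³ ≈ 1873200 · 4.266667e-03 ≈ 7992.3200.
Since α = 2/3 < 1, p = c/n^{2/3} ≫ 1/n is above the triangle threshold p ~ 1/n. Asymptotically E[X] ~ (c³/6)·n^{3(1−α)} = (6³/6)·n^{1} → ∞; triangles are abundant w.h.p.

E[X] ≈ 7992.3200; in regime p = Θ(1/n^{2/3}) E[X] diverges (above the triangle threshold p ~ 1/n).


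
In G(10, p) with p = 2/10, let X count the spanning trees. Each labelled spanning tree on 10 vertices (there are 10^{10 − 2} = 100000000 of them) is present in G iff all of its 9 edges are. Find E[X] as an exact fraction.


K_10 has 10^{10 − 2} = 100000000 labelled spanning trees.
For each such spanning tree H, let X_H = 1 if all 9 edges of H are present in G. Then P[X_H = 1] = p^{9} = (1/5)^{9} = 1/1953125.
Summing the indicators: E[X] = Σ_H E[X_H] = 100000000 · p^{9} = 100000000 · 1/1953125 = 256/5.
Numerically: E[X] ≈ 51.2.

E[X] = 100000000 · (1/5)^{9} = 256/5 ≈ 51.2.


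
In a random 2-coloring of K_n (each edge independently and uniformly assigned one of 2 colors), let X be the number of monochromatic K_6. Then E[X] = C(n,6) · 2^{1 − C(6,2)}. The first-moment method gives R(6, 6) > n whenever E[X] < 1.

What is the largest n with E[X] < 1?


We need C(n, 6) · 2^{1 − 15} < 1, i.e. C(n, 6) < 2^{15 − 1} = 16384.
Check values of n near the boundary:
  n = 11: C(11, 6) = 462; 462 < 16384? YES
  n = 12: C(12, 6) = 924; 924 < 16384? YES
  n = 13: C(13, 6) = 1716; 1716 < 16384? YES
  n = 14: C(14, 6) = 3003; 3003 < 16384? YES
  n = 15: C(15, 6) = 5005; 5005 < 16384? YES
  n = 16: C(16, 6) = 8008; 8008 < 16384? YES
  n = 17: C(17, 6) = 12376; 12376 < 16384? YES
  n = 18: C(18, 6) = 18564; 18564 < 16384? NO
  n = 19: C(19, 6) = 27132; 27132 < 16384? NO
  n = 20: C(20, 6) = 38760; 38760 < 16384? NO
The largest n with C(n, 6) < 16384 is n = 17 (where E[X] = 1547/2048 ≈ 0.7553711). Hence R(6, 6) > 17, i.e. R(6, 6) ≥ 18.

Largest n = 17; hence R(6, 6) > 17.


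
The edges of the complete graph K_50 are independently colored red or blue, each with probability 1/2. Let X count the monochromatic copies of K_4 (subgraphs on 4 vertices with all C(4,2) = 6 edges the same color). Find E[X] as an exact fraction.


Let X = Σ_S X_S over the C(50, 4) = 230300 subsets S of size 4, where X_S = 1 if the K_4 on S is monochromatic.
For a fixed S, the K_4 on S has C(4, 2) = 6 edges. P[all 6 edges red] = (1/2)^6, and likewise for blue, so P[monochromatic] = 2·(1/2)^6 = 2^{1 − 6} = 1/32.
Summing: E[X] = C(50, 4) · 2^{1 − 6} = 230300 · 1/32 = 57575/8.
Numerically: E[X] ≈ 7196.8750.

E[X] = C(50,4)·2^(1−C(4,2)) = 57575/8 ≈ 7196.8750.


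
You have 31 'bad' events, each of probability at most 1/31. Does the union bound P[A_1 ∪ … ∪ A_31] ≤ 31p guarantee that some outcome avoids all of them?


Union bound: P[∪_{i=1}^{31} A_i] ≤ Σ_i P[A_i] ≤ 31·p = 31·(1/31) = 1.
Numerically: 1 ≈ 1.0000.
Is 1 < 1? NO.
Since the bound 1 is ≥ 1, the union bound is uninformative here; it does NOT by itself certify existence.

31·p = 1 ≈ 1.0000; existence NOT certified by the union bound.


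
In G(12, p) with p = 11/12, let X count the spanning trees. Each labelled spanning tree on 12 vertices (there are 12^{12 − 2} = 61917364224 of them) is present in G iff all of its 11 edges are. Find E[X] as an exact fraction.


K_12 has 12^{12 − 2} = 61917364224 labelled spanning trees.
For each such spanning tree H, let X_H = 1 if all 11 edges of H are present in G. Then P[X_H = 1] = p^{11} = (11/12)^{11} = 285311670611/743008370688.
By linearity of expectation: E[X] = Σ_H E[X_H] = 61917364224 · p^{11} = 61917364224 · 285311670611/743008370688 = 285311670611/12.
Numerically: E[X] ≈ 2.378e+10.

E[X] = 61917364224 · (11/12)^{11} = 285311670611/12 ≈ 2.378e+10.


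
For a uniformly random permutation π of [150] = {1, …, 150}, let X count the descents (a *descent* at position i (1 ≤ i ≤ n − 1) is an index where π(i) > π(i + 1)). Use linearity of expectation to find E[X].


Write X = Σ X_I over i = 1, …, 149, with X_I the indicator of one descent.
There are 149 indicators.
For each fixed i, the pair (π(i), π(i+1)) is a uniformly random ordered pair of distinct values from {1, …, 150}; by symmetry P[π(i) > π(i+1)] = 1/2.
By linearity: E[X] = 149 · (1/2) = (150 − 1) · (1/2) = 149/2 ≈ 74.5000.

E[X] = 149/2 = 74.5000.


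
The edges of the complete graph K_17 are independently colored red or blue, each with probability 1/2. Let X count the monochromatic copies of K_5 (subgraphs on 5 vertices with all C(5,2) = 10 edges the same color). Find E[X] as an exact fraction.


Let X = Σ_S X_S over the C(17, 5) = 6188 subsets S of size 5, where X_S = 1 if the K_5 on S is monochromatic.
For a fixed S, the K_5 on S has C(5, 2) = 10 edges. P[all 10 edges red] = (1/2)^10, and likewise for blue, so P[monochromatic] = 2·(1/2)^10 = 2^{1 − 10} = 1/512.
By linearity: E[X] = C(17, 5) · 2^{1 − 10} = 6188 · 1/512 = 1547/128.
Numerically: E[X] ≈ 12.08594.

E[X] = C(17,5)·2^(1−C(5,2)) = 1547/128 ≈ 12.08594.


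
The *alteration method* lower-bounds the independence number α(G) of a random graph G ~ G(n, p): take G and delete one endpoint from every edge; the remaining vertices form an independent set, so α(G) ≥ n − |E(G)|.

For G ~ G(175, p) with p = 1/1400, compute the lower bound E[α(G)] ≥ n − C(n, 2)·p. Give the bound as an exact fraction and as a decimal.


E[|E(G)|] = C(175, 2)·p = 15225 · (1/1400) = 87/8.
E[α(G)] ≥ n − E[|E(G)|] = 175 − 87/8 = 1313/8.
Numerically: ≈ 164.125.
(This is only a lower bound; the true E[α(G)] may be larger.)

E[α(G)] ≥ 1313/8 ≈ 164.125.


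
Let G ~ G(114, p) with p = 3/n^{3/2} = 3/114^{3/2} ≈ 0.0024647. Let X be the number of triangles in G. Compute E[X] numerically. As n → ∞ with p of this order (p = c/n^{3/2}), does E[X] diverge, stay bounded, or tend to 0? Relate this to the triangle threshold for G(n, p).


Number of potential triangles: C(114, 3) = 240464.
Each occurs with probability p³ ≈ (0.0024647)³ ≈ 1.4972418e-08.
By linearity: E[X] = C(114, 3)·p³ ≈ 240464 · 1.4972418e-08 ≈ 0.00360.
Since α = 3/2 > 1, p = c/n^{3/2} = o(1/n) is below the triangle threshold p ~ 1/n. Asymptotically E[X] ~ (c³/6)·n^{3(1−α)} = (3³/6)·n^{-1.5} → 0, so by Markov's inequality G has no triangles w.h.p.

E[X] ≈ 0.00360; in regime p = Θ(1/n^{3/2}) E[X] tends to 0 (below the triangle threshold p ~ 1/n).


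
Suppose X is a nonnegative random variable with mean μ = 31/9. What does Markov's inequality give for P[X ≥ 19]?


μ = E[X] = 31/9, a = 19.
Markov: P[X ≥ 19] ≤ μ/a = (31/9)/19 = 31/171.
Numerically: ≈ 0.181.
(Since a = 19 > μ = 3.444, the bound 31/171 is < 1 and informative.)

P[X ≥ 19] ≤ 31/171 ≈ 0.181.


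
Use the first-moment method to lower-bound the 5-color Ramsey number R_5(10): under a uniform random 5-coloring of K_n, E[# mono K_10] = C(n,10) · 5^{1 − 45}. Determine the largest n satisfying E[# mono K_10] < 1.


We need C(n, 10) · 5^{1 − 45} < 1, i.e. C(n, 10) < 5^{45 − 1} = 5684341886080801486968994140625.
Check values of n near the boundary:
  n = 5389: C(5389, 10) = 5645340767466558997768874792926; 5645340767466558997768874792926 < 5684341886080801486968994140625? YES
  n = 5390: C(5390, 10) = 5655833965919099070255434039753; 5655833965919099070255434039753 < 5684341886080801486968994140625? YES
  n = 5391: C(5391, 10) = 5666344714787188828795213697883; 5666344714787188828795213697883 < 5684341886080801486968994140625? YES
  n = 5392: C(5392, 10) = 5676873040158402483252283957448; 5676873040158402483252283957448 < 5684341886080801486968994140625? YES
  n = 5393: C(5393, 10) = 5687418968154238267170642278008; 5687418968154238267170642278008 < 5684341886080801486968994140625? NO
  n = 5394: C(5394, 10) = 5697982524930156243149785372878; 5697982524930156243149785372878 < 5684341886080801486968994140625? NO
The largest n with C(n, 10) < 5684341886080801486968994140625 is n = 5392 (where E[X] = 5676873040158402483252283957448/5684341886080801486968994140625 ≈ 0.9986861). Hence R_5(10) > 5392, i.e. R_5(10) ≥ 5393.

Largest n = 5392; hence R_5(10) > 5392.


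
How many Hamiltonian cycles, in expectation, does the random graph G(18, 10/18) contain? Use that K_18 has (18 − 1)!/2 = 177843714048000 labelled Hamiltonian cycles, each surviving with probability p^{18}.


K_18 has (18 − 1)!/2 = 177843714048000 labelled Hamiltonian cycles.
For each such Hamiltonian cycle H, let X_H = 1 if all 18 edges of H are present in G. Then P[X_H = 1] = p^{18} = (5/9)^{18} = 3814697265625/150094635296999121.
Summing the indicators: E[X] = Σ_H E[X_H] = 177843714048000 · p^{18} = 177843714048000 · 3814697265625/150094635296999121 = 930617187500000000000000/205891132094649.
Numerically: E[X] ≈ 4.51995e+09.

E[X] = 177843714048000 · (5/9)^{18} = 930617187500000000000000/205891132094649 ≈ 4.51995e+09.


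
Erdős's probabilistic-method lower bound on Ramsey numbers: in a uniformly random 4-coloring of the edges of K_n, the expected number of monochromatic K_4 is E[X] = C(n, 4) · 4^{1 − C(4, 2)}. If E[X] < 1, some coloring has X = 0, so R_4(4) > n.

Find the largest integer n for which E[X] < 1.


We need C(n, 4) · 4^{1 − 6} < 1, i.e. C(n, 4) < 4^{6 − 1} = 1024.
Check values of n near the boundary:
  n = 9: C(9, 4) = 126; 126 < 1024? YES
  n = 10: C(10, 4) = 210; 210 < 1024? YES
  n = 11: C(11, 4) = 330; 330 < 1024? YES
  n = 12: C(12, 4) = 495; 495 < 1024? YES
  n = 13: C(13, 4) = 715; 715 < 1024? YES
  n = 14: C(14, 4) = 1001; 1001 < 1024? YES
  n = 15: C(15, 4) = 1365; 1365 < 1024? NO
  n = 16: C(16, 4) = 1820; 1820 < 1024? NO
  n = 17: C(17, 4) = 2380; 2380 < 1024? NO
The largest n with C(n, 4) < 1024 is n = 14 (where E[X] = 1001/1024 ≈ 0.977539). Hence R_4(4) > 14, i.e. R_4(4) ≥ 15.

Largest n = 14; hence R_4(4) > 14.


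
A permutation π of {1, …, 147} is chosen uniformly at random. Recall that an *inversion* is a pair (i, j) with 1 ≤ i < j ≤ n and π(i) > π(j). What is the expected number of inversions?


Write X = Σ X_I over the C(147, 2) = 10731 pairs i < j, with X_I the indicator of one inversion.
There are 10731 indicators.
For each fixed pair i < j, the values π(i) and π(j) are two distinct elements of {1, …, 147} in uniformly random order; by symmetry P[π(i) > π(j)] = 1/2.
By linearity: E[X] = 10731 · (1/2) = C(147, 2) · (1/2) = 10731/2 = 10731/2 ≈ 5365.500.

E[X] = 10731/2 = 5365.500.


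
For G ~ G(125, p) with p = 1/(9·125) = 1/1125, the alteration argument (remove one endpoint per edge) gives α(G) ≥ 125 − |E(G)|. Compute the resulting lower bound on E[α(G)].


E[|E(G)|] = C(125, 2)·p = 7750 · (1/1125) = 62/9.
E[α(G)] ≥ n − E[|E(G)|] = 125 − 62/9 = 1063/9.
Numerically: ≈ 118.111111.
(This is only a lower bound; the true E[α(G)] may be larger.)

E[α(G)] ≥ 1063/9 ≈ 118.111111.


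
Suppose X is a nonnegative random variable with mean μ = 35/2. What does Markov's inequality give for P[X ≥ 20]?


μ = E[X] = 35/2, a = 20.
Markov: P[X ≥ 20] ≤ μ/a = (35/2)/20 = 7/8.
Numerically: ≈ 0.87500.
(Since a = 20 > μ = 17.50000, the bound 7/8 is < 1 and informative.)

P[X ≥ 20] ≤ 7/8 ≈ 0.87500.


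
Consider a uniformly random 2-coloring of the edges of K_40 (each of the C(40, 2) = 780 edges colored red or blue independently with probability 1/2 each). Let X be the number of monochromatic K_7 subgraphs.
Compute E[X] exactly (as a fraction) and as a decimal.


Let X = Σ_S X_S over the C(40, 7) = 18643560 subsets S of size 7, where X_S = 1 if the K_7 on S is monochromatic.
For a fixed S, the K_7 on S has C(7, 2) = 21 edges. P[all 21 edges red] = (1/2)^21, and likewise for blue, so P[monochromatic] = 2·(1/2)^21 = 2^{1 − 21} = 1/1048576.
By linearity of expectation: E[X] = C(40, 7) · 2^{1 − 21} = 18643560 · 1/1048576 = 2330445/131072.
Numerically: E[X] ≈ 17.7799.

E[X] = C(40,7)·2^(1−C(7,2)) = 2330445/131072 ≈ 17.7799.


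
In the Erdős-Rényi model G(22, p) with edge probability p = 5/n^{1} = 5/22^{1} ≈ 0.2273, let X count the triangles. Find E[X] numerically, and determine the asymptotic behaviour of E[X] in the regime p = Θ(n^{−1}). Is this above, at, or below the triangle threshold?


Number of potential triangles: C(22, 3) = 1540.
Each occurs with probability p³ ≈ (0.2273)³ ≈ 1.173929e-02.
By linearity: E[X] = C(22, 3)·p³ ≈ 1540 · 1.173929e-02 ≈ 18.0785.
Here α = 1, so p = 5/n is exactly at the triangle threshold p ~ 1/n. Asymptotically E[X] → c³/6 = 5³/6 = 125/6 ≈ 20.8333, a bounded constant. In this regime the triangle count is asymptotically Poisson(c³/6).

E[X] ≈ 18.0785; in regime p = Θ(1/n^{1}) E[X] stays bounded (at the triangle threshold p ~ 1/n).


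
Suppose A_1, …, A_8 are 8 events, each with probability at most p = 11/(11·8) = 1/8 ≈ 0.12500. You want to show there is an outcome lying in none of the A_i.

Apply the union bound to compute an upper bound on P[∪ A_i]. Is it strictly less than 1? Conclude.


Union bound: P[∪_{i=1}^{8} A_i] ≤ Σ_i P[A_i] ≤ 8·p = 8·(1/8) = 1.
Numerically: 1 ≈ 1.00000.
Is 1 < 1? NO.
Since the bound 1 is ≥ 1, the union bound is uninformative here; it does NOT by itself certify existence.

8·p = 1 ≈ 1.00000; existence NOT certified by the union bound.


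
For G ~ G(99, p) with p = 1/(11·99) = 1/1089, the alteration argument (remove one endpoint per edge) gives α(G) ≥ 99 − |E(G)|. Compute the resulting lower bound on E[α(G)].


E[|E(G)|] = C(99, 2)·p = 4851 · (1/1089) = 49/11.
E[α(G)] ≥ n − E[|E(G)|] = 99 − 49/11 = 1040/11.
Numerically: ≈ 94.54545.
(This is only a lower bound; the true E[α(G)] may be larger.)

E[α(G)] ≥ 1040/11 ≈ 94.54545.


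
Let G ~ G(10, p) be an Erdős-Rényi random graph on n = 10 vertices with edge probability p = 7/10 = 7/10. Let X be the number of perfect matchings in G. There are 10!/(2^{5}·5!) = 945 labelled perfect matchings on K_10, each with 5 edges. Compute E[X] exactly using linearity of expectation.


K_10 has 10!/(2^{5}·5!) = 945 labelled perfect matchings.
For each such perfect matching H, let X_H = 1 if all 5 edges of H are present in G. Then P[X_H = 1] = p^{5} = (7/10)^{5} = 16807/100000.
Summing the indicators: E[X] = Σ_H E[X_H] = 945 · p^{5} = 945 · 16807/100000 = 3176523/20000.
Numerically: E[X] ≈ 158.8.

E[X] = 945 · (7/10)^{5} = 3176523/20000 ≈ 158.8.
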